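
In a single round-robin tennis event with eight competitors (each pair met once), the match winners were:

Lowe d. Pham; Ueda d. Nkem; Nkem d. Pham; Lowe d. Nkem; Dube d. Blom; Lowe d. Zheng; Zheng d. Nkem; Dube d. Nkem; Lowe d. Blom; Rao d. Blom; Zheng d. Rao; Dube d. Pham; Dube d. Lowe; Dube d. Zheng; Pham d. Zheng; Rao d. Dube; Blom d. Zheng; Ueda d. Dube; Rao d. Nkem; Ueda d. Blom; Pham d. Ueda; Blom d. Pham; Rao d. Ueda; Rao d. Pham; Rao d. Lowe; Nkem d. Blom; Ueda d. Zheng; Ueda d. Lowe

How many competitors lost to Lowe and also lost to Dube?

Lowe beat: Pham, Nkem, Blom, Zheng.
Dube beat: Pham, Lowe, Nkem, Blom, Zheng.
Both beat: Pham, Nkem, Blom, Zheng — 4.

4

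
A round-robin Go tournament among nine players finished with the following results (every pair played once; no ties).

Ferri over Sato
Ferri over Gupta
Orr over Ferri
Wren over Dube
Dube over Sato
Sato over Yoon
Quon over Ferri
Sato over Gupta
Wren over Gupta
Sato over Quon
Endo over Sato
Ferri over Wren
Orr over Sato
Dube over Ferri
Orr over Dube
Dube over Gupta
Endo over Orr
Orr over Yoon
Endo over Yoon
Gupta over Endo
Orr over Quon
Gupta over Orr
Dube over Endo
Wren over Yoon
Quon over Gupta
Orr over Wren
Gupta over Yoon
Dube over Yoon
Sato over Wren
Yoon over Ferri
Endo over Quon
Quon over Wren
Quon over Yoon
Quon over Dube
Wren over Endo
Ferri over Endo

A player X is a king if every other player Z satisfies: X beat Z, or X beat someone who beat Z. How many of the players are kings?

8

Sato reaches everyone (king).
Yoon cannot reach Quon, Orr, Dube in two steps.
Quon reaches everyone (king).
Endo reaches everyone (king).
Ferri reaches everyone (king).
Gupta reaches everyone (king).
Wren reaches everyone (king).
Orr reaches everyone (king).
Dube reaches everyone (king).
Kings: Sato, Quon, Endo, Ferri, Gupta, Wren, Orr, Dube — 8.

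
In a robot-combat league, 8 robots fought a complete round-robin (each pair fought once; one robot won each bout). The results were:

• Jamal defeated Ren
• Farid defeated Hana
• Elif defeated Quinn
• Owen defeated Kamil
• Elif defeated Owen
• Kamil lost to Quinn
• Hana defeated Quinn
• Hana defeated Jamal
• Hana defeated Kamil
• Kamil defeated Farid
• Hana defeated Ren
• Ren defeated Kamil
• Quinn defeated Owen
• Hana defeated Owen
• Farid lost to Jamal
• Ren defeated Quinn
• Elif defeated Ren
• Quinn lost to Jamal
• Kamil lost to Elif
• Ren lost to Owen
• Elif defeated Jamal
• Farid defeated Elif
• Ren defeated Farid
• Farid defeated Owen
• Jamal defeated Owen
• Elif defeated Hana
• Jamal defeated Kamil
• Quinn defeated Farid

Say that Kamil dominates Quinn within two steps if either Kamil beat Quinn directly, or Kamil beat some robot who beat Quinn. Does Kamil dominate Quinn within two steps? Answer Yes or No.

Kamil did not beat Quinn directly.
Kamil beat Farid, but each of them lost to Quinn. No two-step path.

No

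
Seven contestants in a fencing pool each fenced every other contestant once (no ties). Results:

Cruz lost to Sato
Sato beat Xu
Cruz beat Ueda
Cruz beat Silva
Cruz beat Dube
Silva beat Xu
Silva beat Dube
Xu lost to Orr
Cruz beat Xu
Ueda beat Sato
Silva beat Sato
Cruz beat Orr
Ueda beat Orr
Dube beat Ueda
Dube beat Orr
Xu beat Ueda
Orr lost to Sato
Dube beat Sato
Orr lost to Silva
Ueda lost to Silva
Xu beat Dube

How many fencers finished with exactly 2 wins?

Win totals: Ueda 2, Sato 3, Orr 1, Xu 2, Cruz 5, Dube 3, Silva 5.
Exactly 2: Ueda, Xu — 2 fencers.

2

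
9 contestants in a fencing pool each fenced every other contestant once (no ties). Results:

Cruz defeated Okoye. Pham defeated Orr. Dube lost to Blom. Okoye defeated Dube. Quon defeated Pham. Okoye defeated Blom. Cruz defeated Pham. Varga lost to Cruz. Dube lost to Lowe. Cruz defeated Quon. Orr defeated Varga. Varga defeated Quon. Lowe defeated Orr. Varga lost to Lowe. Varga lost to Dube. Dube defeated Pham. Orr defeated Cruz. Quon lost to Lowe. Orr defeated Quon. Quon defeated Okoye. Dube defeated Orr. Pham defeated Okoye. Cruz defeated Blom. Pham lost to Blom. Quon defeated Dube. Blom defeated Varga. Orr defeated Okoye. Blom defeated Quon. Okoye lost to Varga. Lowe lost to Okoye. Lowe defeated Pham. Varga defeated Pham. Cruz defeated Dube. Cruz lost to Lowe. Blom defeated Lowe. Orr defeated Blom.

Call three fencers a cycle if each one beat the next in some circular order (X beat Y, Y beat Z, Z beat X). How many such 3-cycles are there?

21

Win totals: Orr 5, Varga 3, Lowe 6, Okoye 3, Cruz 6, Dube 3, Blom 5, Pham 2, Quon 3.
A fencer with w wins dominates both others in C(w,2) triples; summing gives 10 + 3 + 15 + 3 + 15 + 3 + 10 + 1 + 3 = 63 transitive triples.
Total triples C(9,3) = 84, so cyclic triples = 84 − 63 = 21.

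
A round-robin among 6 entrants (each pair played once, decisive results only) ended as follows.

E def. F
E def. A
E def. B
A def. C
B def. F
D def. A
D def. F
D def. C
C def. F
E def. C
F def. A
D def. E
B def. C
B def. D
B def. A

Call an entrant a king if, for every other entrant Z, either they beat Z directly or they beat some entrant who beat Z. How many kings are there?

A cannot reach B, D, E in two steps.
B reaches everyone (king).
C cannot reach B, D, E in two steps.
D reaches everyone (king).
E reaches everyone (king).
F cannot reach B, D, E in two steps.
Kings: B, D, E — 3.

3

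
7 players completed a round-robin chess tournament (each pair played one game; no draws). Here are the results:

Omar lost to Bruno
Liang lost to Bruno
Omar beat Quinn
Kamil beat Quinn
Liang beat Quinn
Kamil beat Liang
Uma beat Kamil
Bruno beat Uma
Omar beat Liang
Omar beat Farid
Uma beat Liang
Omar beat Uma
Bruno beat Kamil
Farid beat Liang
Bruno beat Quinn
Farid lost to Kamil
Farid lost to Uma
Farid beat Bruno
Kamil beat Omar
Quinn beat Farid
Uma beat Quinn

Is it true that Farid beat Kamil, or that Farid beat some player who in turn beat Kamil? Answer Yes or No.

Yes

Farid did not beat Kamil directly.
Farid beat Bruno, Liang. Of those, Bruno beat Kamil.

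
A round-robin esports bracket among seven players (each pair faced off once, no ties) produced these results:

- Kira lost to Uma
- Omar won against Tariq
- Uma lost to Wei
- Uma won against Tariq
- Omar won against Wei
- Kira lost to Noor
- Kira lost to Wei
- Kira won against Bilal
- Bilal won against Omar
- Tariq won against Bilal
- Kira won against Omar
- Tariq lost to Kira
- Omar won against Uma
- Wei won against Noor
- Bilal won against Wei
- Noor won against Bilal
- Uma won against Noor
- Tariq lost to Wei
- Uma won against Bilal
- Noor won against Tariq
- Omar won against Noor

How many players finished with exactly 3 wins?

2

Win totals: Wei 4, Omar 4, Bilal 2, Noor 3, Uma 4, Kira 3, Tariq 1.
Exactly 3: Noor, Kira — 2 players.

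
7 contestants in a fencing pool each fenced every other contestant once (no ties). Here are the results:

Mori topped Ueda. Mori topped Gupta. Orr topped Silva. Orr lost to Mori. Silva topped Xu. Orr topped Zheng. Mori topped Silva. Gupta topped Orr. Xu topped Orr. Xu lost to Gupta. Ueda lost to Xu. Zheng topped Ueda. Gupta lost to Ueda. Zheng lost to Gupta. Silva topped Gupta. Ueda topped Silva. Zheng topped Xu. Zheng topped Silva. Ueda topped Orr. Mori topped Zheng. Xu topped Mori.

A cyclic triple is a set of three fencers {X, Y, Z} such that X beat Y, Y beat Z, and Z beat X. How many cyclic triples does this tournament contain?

11

Win totals: Zheng 3, Orr 2, Silva 2, Gupta 3, Mori 5, Ueda 3, Xu 3.
A fencer with w wins dominates both others in C(w,2) triples; summing gives 3 + 1 + 1 + 3 + 10 + 3 + 3 = 24 transitive triples.
Total triples C(7,3) = 35, so cyclic triples = 35 − 24 = 11.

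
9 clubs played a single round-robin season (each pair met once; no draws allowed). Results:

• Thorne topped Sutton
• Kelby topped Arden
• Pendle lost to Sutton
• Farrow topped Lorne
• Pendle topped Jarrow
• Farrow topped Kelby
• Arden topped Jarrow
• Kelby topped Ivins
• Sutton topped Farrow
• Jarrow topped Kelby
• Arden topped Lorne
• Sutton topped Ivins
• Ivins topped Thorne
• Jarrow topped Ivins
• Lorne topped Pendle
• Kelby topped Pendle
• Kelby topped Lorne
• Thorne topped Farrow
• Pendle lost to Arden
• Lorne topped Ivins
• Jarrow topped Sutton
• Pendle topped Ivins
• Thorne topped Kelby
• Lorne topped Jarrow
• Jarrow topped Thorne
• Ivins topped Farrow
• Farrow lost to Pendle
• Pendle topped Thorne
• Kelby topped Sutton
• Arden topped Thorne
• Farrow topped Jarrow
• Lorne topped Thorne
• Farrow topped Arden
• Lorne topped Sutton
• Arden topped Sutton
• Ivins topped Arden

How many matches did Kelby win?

5

Kelby's results: beat Arden, Ivins, Lorne, Pendle, Sutton; lost to Farrow, Thorne, Jarrow.
That is 5 wins.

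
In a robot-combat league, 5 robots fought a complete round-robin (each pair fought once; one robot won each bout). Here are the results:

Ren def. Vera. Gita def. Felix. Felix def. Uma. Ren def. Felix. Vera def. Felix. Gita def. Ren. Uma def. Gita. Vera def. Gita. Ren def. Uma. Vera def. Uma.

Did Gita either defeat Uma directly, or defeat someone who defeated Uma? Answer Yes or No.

Yes

Gita did not beat Uma directly.
Gita beat Ren, Felix. Of those, Ren beat Uma.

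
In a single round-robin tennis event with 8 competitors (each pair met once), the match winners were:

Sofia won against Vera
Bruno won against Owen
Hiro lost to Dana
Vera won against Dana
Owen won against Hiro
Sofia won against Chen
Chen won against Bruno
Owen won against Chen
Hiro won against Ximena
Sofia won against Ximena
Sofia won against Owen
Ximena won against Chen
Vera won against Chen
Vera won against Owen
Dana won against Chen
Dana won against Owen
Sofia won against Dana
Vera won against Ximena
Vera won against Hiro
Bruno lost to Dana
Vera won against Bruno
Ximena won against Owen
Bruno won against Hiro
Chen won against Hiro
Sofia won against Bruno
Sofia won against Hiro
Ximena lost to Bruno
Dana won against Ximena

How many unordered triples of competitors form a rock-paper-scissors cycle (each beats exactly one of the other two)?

4

Win totals: Dana 5, Ximena 2, Owen 2, Chen 2, Bruno 3, Hiro 1, Sofia 7, Vera 6.
A competitor with w wins dominates both others in C(w,2) triples; summing gives 10 + 1 + 1 + 1 + 3 + 0 + 21 + 15 = 52 transitive triples.
Total triples C(8,3) = 56, so cyclic triples = 56 − 52 = 4.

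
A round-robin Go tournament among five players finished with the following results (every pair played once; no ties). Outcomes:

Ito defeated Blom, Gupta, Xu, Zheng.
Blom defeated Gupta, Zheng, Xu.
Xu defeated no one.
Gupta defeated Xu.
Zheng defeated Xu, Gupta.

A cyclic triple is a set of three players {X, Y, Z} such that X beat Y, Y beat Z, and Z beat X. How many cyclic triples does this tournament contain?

0

Of the C(5,3) = 10 triples, the cyclic ones are: none.
That is 0.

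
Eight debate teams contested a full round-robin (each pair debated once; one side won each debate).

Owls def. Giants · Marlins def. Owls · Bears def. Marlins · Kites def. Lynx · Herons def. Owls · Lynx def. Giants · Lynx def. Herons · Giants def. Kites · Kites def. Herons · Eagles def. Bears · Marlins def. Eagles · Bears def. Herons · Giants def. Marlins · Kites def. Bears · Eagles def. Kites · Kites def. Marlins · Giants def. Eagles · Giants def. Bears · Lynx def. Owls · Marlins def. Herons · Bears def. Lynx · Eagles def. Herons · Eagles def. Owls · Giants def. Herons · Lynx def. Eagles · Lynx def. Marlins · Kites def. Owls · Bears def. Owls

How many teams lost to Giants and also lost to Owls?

Giants beat: Bears, Marlins, Herons, Eagles, Kites.
Owls beat: Giants.
No one was beaten by both.

0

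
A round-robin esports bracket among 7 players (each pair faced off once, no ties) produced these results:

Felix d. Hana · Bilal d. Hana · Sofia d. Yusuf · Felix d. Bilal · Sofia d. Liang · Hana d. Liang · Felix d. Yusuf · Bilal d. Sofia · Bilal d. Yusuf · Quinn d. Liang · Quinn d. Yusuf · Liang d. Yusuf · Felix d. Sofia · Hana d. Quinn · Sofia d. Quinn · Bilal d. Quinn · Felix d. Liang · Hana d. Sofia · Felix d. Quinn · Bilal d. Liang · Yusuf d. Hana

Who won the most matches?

Win totals: Sofia 3, Quinn 2, Liang 1, Felix 6, Yusuf 1, Hana 3, Bilal 5.
Felix leads with 6 wins (next highest: 5).

Felix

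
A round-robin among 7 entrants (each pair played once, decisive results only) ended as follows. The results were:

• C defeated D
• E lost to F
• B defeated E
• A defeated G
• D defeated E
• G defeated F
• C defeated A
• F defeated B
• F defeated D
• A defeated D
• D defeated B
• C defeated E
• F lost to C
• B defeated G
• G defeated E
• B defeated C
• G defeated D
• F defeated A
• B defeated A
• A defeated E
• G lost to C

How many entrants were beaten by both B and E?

0

B beat: A, C, E, G.
E beat: no one.
No one was beaten by both.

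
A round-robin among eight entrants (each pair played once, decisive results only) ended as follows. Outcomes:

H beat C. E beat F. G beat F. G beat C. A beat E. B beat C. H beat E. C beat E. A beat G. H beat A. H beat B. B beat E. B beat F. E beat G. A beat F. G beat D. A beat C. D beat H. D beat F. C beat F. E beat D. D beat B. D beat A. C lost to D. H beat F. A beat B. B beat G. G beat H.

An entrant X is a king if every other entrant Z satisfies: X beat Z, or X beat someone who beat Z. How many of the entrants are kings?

A reaches everyone (king).
B cannot reach A in two steps.
C cannot reach A, B, H in two steps.
D reaches everyone (king).
E reaches everyone (king).
F cannot reach A, B, C, D, E, G, H in two steps.
G reaches everyone (king).
H reaches everyone (king).
Kings: A, D, E, G, H — 5.

5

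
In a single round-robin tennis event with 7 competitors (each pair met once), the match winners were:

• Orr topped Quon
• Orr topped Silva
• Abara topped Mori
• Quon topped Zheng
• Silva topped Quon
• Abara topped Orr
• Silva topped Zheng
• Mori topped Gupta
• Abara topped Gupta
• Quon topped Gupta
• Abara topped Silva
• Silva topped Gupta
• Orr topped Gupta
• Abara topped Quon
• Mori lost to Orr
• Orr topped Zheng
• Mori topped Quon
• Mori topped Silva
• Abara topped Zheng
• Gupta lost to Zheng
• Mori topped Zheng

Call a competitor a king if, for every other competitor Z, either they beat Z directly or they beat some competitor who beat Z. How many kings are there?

Abara reaches everyone (king).
Orr cannot reach Abara in two steps.
Gupta cannot reach Abara, Orr, Quon, Zheng, Silva, Mori in two steps.
Quon cannot reach Abara, Orr, Silva, Mori in two steps.
Zheng cannot reach Abara, Orr, Quon, Silva, Mori in two steps.
Silva cannot reach Abara, Orr, Mori in two steps.
Mori cannot reach Abara, Orr in two steps.
Kings: Abara — 1.

1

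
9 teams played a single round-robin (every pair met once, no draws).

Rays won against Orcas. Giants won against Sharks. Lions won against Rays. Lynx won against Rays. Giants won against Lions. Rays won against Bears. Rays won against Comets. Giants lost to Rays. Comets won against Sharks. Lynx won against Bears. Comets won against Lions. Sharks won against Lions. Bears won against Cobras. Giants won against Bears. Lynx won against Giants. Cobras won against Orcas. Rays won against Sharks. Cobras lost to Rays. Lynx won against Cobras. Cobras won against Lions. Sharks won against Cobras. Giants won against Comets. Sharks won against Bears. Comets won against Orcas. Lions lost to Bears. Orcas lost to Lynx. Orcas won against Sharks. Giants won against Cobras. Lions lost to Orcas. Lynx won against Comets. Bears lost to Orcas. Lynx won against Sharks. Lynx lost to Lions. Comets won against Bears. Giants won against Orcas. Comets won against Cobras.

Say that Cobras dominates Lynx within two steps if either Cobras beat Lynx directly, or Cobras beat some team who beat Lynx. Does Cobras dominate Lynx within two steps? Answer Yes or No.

Cobras did not beat Lynx directly.
Cobras beat Lions, Orcas. Of those, Lions beat Lynx.

Yes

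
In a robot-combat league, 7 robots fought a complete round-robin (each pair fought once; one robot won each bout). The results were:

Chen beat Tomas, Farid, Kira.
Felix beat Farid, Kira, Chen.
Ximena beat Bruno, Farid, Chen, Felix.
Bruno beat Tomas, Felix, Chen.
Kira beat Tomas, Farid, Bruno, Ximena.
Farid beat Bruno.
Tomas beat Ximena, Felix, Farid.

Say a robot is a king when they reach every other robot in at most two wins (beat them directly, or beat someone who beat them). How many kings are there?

Farid cannot reach Ximena, Kira in two steps.
Tomas reaches everyone (king).
Bruno reaches everyone (king).
Chen reaches everyone (king).
Ximena reaches everyone (king).
Felix reaches everyone (king).
Kira reaches everyone (king).
Kings: Tomas, Bruno, Chen, Ximena, Felix, Kira — 6.

6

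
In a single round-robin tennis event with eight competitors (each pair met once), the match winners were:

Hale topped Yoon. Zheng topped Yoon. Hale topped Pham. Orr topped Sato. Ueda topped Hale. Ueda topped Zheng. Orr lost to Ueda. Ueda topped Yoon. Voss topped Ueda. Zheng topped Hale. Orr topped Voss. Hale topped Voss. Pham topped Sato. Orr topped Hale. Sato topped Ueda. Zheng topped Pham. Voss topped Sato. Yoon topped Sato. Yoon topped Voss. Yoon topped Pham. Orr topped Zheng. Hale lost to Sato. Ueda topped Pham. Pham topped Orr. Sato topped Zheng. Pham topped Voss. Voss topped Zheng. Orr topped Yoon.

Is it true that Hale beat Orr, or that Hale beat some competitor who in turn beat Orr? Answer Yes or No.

Yes

Hale did not beat Orr directly.
Hale beat Pham, Yoon, Voss. Of those, Pham beat Orr.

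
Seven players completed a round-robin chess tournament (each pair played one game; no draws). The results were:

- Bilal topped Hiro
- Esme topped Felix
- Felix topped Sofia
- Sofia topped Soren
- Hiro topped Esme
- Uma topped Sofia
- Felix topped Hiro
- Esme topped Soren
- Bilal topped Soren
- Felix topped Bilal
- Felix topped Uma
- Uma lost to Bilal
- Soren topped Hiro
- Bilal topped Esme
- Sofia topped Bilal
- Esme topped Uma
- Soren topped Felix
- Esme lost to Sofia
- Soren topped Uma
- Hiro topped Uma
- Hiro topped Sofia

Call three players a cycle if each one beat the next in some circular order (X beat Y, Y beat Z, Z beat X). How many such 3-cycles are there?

11

Win totals: Felix 4, Sofia 3, Bilal 4, Hiro 3, Uma 1, Esme 3, Soren 3.
A player with w wins dominates both others in C(w,2) triples; summing gives 6 + 3 + 6 + 3 + 0 + 3 + 3 = 24 transitive triples.
Total triples C(7,3) = 35, so cyclic triples = 35 − 24 = 11.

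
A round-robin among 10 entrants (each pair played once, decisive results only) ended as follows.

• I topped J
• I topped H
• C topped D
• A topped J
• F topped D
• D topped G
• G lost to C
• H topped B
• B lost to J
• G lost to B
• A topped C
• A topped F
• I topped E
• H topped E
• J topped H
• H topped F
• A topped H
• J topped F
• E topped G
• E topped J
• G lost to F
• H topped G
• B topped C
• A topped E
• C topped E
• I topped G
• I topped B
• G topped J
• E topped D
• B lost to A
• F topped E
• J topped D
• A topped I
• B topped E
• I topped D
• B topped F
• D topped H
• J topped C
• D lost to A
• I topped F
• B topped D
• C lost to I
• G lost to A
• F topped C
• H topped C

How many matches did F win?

F's results: beat C, D, E, G; lost to A, B, H, I, J.
That is 4 wins.

4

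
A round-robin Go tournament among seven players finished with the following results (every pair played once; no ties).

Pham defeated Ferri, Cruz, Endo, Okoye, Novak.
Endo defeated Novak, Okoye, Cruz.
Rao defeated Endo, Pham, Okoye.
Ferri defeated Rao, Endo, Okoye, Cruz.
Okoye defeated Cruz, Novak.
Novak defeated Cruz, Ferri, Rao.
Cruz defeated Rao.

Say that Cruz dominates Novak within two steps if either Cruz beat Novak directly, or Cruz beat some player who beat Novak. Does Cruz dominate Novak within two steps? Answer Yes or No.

Cruz did not beat Novak directly.
Cruz beat Rao, but each of them lost to Novak. No two-step path.

No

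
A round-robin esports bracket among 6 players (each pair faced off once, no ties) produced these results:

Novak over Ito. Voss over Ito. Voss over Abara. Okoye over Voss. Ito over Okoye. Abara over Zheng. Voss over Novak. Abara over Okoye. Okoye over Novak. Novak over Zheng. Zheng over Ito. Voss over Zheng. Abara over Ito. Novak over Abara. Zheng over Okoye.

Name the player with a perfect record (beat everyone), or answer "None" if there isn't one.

None

Highest win total is Voss with 4 (out of 5 possible).
Voss lost to Okoye, so no player went undefeated.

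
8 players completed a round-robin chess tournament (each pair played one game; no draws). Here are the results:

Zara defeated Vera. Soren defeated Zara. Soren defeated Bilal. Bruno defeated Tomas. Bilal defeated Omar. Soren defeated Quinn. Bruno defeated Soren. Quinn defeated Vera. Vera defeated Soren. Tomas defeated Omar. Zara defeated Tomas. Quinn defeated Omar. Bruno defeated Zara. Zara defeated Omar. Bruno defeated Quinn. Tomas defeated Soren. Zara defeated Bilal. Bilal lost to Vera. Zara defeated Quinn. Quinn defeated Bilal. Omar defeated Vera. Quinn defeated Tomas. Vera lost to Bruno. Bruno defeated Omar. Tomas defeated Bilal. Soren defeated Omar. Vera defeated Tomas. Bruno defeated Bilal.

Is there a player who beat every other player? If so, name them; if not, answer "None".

Bruno

Bruno has 7 wins out of 7 opponents — a perfect record.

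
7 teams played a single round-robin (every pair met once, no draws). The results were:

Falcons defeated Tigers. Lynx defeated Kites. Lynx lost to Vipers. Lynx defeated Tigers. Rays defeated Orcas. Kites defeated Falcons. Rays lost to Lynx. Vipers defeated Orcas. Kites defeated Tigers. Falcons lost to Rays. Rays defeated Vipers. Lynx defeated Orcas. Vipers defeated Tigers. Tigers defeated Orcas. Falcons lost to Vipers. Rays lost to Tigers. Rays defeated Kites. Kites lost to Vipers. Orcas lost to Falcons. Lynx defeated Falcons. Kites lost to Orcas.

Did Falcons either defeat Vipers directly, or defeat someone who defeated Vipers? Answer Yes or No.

No

Falcons did not beat Vipers directly.
Falcons beat Orcas, Tigers, but each of them lost to Vipers. No two-step path.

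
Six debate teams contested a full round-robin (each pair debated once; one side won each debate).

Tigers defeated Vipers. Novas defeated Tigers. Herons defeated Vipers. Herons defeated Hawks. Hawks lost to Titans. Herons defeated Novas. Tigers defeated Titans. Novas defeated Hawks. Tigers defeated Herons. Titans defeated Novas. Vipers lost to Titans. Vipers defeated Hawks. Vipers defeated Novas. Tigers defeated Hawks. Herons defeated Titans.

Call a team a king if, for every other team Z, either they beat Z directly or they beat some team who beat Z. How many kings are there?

3

Herons reaches everyone (king).
Novas reaches everyone (king).
Tigers reaches everyone (king).
Titans cannot reach Herons in two steps.
Hawks cannot reach Herons, Novas, Tigers, Titans, Vipers in two steps.
Vipers cannot reach Herons, Titans in two steps.
Kings: Herons, Novas, Tigers — 3.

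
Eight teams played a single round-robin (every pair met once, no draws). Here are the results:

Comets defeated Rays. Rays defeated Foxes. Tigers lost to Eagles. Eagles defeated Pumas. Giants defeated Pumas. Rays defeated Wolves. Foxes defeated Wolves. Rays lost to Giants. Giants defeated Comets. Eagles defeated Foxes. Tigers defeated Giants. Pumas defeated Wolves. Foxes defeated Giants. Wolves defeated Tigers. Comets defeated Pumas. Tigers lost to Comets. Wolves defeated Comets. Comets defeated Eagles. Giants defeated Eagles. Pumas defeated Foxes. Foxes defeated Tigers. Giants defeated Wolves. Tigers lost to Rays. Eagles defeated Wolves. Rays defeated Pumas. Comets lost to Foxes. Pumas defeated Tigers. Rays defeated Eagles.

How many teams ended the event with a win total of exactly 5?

Win totals: Eagles 4, Pumas 3, Giants 5, Rays 5, Wolves 2, Tigers 1, Foxes 4, Comets 4.
Exactly 5: Giants, Rays — 2 teams.

2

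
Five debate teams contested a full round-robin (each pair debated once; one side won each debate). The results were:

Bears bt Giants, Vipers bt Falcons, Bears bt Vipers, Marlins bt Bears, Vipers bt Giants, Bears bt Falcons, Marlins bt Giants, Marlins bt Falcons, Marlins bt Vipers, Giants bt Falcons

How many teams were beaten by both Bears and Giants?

Bears beat: Vipers, Falcons, Giants.
Giants beat: Falcons.
Both beat: Falcons — 1.

1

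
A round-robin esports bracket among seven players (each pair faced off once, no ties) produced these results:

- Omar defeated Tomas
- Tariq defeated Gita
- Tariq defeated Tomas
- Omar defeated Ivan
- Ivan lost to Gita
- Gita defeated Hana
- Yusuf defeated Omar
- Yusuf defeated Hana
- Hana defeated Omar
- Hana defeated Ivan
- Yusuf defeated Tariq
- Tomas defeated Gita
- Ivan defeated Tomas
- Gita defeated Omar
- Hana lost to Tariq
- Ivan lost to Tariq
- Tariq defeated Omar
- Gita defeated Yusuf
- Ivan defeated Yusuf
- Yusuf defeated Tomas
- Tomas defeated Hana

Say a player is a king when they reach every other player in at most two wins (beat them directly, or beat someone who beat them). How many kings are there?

4

Tariq reaches everyone (king).
Gita reaches everyone (king).
Omar cannot reach Tariq in two steps.
Yusuf reaches everyone (king).
Ivan reaches everyone (king).
Hana cannot reach Tariq, Gita in two steps.
Tomas cannot reach Tariq in two steps.
Kings: Tariq, Gita, Yusuf, Ivan — 4.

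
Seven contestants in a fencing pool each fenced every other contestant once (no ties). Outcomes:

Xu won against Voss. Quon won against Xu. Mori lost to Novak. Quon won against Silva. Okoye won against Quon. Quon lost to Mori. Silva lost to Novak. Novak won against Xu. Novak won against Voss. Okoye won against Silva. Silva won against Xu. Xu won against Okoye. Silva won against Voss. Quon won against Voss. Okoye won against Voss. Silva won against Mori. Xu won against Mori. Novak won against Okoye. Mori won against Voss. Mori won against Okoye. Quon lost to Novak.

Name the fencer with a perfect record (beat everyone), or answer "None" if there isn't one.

Novak has 6 wins out of 6 opponents — a perfect record.

Novak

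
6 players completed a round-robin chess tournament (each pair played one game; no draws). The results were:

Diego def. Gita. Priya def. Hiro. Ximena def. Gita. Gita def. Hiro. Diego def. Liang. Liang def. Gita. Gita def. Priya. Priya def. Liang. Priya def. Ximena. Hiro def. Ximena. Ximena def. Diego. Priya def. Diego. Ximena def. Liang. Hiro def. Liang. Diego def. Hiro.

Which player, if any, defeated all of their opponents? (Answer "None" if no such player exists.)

Highest win total is Priya with 4 (out of 5 possible).
Priya lost to Gita, so no player went undefeated.

None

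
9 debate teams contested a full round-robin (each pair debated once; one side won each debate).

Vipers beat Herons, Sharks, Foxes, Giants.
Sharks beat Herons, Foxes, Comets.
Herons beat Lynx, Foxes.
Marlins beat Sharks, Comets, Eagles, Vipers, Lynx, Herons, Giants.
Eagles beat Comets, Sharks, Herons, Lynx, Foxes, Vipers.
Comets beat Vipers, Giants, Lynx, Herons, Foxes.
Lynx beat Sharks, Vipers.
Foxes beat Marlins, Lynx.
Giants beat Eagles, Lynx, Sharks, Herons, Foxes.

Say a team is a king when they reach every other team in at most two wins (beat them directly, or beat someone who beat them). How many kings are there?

Comets reaches everyone (king).
Foxes reaches everyone (king).
Herons cannot reach Comets, Eagles, Giants in two steps.
Lynx cannot reach Marlins, Eagles in two steps.
Vipers reaches everyone (king).
Marlins reaches everyone (king).
Sharks cannot reach Eagles in two steps.
Eagles reaches everyone (king).
Giants reaches everyone (king).
Kings: Comets, Foxes, Vipers, Marlins, Eagles, Giants — 6.

6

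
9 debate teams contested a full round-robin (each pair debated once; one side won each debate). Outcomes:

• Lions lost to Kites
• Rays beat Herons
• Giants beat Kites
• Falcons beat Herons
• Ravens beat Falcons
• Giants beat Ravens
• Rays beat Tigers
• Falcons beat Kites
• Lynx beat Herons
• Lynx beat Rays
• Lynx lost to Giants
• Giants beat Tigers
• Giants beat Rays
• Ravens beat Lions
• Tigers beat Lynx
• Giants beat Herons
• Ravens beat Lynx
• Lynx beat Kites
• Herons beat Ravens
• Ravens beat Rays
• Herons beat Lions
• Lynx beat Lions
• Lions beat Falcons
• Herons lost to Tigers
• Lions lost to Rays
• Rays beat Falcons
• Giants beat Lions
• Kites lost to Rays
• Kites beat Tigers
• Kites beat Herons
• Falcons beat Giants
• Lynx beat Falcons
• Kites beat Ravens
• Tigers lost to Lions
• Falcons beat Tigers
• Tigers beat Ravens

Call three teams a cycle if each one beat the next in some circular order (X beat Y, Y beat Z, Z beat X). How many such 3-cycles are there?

20

Win totals: Kites 4, Tigers 3, Lynx 5, Falcons 4, Lions 2, Giants 7, Ravens 4, Rays 5, Herons 2.
A team with w wins dominates both others in C(w,2) triples; summing gives 6 + 3 + 10 + 6 + 1 + 21 + 6 + 10 + 1 = 64 transitive triples.
Total triples C(9,3) = 84, so cyclic triples = 84 − 64 = 20.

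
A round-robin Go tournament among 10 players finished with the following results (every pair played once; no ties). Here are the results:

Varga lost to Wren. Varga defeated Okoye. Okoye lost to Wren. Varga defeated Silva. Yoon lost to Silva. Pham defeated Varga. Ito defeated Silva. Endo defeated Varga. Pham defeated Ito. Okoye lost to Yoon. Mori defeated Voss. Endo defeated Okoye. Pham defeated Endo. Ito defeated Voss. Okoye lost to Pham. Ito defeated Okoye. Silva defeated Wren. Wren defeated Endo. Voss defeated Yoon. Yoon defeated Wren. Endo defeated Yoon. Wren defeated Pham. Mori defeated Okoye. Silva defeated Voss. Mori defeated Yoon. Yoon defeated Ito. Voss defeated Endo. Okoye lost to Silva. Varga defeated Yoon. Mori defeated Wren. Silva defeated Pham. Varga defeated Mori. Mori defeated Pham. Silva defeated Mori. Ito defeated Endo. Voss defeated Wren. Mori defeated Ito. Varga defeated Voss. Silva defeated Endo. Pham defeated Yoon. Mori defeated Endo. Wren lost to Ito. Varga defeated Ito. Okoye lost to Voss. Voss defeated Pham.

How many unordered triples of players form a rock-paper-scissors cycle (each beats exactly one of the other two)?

Win totals: Pham 5, Wren 4, Okoye 0, Endo 3, Yoon 3, Silva 7, Mori 7, Ito 5, Voss 5, Varga 6.
A player with w wins dominates both others in C(w,2) triples; summing gives 10 + 6 + 0 + 3 + 3 + 21 + 21 + 10 + 10 + 15 = 99 transitive triples.
Total triples C(10,3) = 120, so cyclic triples = 120 − 99 = 21.

21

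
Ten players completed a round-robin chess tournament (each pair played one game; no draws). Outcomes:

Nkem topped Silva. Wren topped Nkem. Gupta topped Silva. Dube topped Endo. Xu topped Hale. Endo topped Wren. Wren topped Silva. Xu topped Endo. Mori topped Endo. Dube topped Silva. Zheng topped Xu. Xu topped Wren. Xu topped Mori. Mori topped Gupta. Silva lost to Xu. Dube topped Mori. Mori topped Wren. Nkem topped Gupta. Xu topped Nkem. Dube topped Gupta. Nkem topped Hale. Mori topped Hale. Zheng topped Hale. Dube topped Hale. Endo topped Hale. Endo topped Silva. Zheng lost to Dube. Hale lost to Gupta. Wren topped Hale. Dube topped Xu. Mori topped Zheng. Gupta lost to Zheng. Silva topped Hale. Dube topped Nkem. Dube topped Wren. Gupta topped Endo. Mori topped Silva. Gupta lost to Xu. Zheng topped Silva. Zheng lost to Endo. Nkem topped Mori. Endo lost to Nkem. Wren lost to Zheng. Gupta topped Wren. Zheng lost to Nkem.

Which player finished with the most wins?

Win totals: Endo 4, Wren 3, Nkem 6, Dube 9, Hale 0, Xu 7, Zheng 5, Gupta 4, Silva 1, Mori 6.
Dube leads with 9 wins (next highest: 7).

Dube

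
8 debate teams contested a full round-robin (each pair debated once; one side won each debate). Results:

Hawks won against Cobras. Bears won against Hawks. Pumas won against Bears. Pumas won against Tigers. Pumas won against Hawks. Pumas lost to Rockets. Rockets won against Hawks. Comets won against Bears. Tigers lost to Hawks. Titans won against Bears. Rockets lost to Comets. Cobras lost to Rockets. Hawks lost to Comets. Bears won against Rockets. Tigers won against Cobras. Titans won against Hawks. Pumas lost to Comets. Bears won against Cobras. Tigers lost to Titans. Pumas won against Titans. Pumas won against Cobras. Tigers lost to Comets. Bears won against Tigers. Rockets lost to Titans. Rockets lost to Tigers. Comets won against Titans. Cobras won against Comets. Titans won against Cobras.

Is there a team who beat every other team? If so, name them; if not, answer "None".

Highest win total is Comets with 6 (out of 7 possible).
Comets lost to Cobras, so no team went undefeated.

None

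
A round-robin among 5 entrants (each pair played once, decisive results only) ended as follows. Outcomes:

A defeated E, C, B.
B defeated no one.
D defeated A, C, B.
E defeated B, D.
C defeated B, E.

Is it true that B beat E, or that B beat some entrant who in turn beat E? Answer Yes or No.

B did not beat E directly.
B beat no one, so there is no intermediate entrant.

No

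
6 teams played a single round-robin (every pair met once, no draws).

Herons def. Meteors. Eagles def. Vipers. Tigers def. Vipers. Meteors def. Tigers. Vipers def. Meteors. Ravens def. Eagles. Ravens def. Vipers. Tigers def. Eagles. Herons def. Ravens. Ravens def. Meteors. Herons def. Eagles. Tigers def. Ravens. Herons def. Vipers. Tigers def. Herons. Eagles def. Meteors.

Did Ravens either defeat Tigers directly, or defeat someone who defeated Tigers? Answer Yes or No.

Ravens did not beat Tigers directly.
Ravens beat Vipers, Meteors, Eagles. Of those, Meteors beat Tigers.

Yes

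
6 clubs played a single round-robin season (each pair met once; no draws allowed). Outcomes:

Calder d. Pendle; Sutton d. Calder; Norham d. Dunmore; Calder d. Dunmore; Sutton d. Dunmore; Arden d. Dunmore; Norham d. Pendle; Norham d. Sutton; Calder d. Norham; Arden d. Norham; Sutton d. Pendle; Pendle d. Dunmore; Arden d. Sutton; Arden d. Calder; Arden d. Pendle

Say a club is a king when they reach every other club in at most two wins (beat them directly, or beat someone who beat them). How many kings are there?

Arden reaches everyone (king).
Norham cannot reach Arden in two steps.
Calder cannot reach Arden in two steps.
Sutton cannot reach Arden in two steps.
Dunmore cannot reach Arden, Norham, Calder, Sutton, Pendle in two steps.
Pendle cannot reach Arden, Norham, Calder, Sutton in two steps.
Kings: Arden — 1.

1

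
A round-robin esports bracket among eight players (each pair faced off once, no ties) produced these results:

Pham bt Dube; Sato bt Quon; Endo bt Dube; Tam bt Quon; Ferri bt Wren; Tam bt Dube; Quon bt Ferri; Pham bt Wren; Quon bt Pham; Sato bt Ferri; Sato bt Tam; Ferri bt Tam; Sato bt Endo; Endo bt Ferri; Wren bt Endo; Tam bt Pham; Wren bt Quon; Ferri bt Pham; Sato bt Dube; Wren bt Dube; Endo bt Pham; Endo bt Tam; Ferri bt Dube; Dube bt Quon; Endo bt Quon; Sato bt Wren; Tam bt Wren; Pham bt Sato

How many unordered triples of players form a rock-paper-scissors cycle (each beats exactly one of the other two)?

12

Win totals: Ferri 4, Dube 1, Endo 5, Sato 6, Tam 4, Wren 3, Pham 3, Quon 2.
A player with w wins dominates both others in C(w,2) triples; summing gives 6 + 0 + 10 + 15 + 6 + 3 + 3 + 1 = 44 transitive triples.
Total triples C(8,3) = 56, so cyclic triples = 56 − 44 = 12.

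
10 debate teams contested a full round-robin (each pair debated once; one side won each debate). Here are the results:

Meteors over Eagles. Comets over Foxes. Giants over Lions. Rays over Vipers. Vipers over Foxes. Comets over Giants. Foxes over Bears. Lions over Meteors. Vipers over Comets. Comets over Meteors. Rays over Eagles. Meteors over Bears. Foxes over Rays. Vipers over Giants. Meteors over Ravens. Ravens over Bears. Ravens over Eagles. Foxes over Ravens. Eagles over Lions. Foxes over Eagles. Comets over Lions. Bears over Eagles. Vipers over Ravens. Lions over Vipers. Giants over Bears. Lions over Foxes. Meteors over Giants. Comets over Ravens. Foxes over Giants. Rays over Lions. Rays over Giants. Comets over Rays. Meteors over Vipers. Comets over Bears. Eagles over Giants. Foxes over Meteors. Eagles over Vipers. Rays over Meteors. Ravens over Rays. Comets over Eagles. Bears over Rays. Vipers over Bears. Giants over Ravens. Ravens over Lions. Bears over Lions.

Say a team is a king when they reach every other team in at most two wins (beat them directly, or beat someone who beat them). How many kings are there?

5

Lions reaches everyone (king).
Comets reaches everyone (king).
Giants cannot reach Comets in two steps.
Bears cannot reach Comets, Ravens in two steps.
Eagles cannot reach Rays in two steps.
Meteors reaches everyone (king).
Rays reaches everyone (king).
Ravens cannot reach Comets in two steps.
Foxes cannot reach Comets in two steps.
Vipers reaches everyone (king).
Kings: Lions, Comets, Meteors, Rays, Vipers — 5.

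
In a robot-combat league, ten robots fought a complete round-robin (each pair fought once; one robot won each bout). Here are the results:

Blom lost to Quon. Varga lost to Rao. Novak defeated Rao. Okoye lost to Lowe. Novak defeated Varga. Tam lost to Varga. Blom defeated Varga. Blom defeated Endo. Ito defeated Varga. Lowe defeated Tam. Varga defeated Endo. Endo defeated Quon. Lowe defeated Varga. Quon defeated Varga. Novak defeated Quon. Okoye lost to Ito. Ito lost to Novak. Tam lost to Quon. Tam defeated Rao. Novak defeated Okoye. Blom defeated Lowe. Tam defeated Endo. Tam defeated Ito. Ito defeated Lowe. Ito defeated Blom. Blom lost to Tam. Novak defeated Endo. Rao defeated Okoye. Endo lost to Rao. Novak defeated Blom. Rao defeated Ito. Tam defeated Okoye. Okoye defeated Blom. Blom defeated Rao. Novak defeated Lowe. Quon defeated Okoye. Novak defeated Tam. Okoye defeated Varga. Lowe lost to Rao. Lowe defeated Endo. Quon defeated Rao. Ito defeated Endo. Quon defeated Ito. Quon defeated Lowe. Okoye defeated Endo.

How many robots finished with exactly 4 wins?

Win totals: Ito 5, Rao 5, Novak 9, Okoye 3, Lowe 4, Quon 7, Blom 4, Varga 2, Endo 1, Tam 5.
Exactly 4: Lowe, Blom — 2 robots.

2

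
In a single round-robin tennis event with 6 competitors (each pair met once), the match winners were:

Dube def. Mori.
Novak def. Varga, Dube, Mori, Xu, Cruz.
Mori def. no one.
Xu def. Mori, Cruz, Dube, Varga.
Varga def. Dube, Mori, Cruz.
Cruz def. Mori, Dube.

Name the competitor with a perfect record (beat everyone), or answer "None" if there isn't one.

Novak

Novak has 5 wins out of 5 opponents — a perfect record.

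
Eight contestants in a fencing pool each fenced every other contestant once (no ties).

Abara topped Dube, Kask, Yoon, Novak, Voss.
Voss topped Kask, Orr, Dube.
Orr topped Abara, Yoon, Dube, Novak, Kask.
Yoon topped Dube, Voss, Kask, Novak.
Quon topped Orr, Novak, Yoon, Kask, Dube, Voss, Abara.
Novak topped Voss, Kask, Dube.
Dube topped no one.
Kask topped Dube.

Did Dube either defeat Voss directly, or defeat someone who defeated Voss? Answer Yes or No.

No

Dube did not beat Voss directly.
Dube beat no one, so there is no intermediate fencer.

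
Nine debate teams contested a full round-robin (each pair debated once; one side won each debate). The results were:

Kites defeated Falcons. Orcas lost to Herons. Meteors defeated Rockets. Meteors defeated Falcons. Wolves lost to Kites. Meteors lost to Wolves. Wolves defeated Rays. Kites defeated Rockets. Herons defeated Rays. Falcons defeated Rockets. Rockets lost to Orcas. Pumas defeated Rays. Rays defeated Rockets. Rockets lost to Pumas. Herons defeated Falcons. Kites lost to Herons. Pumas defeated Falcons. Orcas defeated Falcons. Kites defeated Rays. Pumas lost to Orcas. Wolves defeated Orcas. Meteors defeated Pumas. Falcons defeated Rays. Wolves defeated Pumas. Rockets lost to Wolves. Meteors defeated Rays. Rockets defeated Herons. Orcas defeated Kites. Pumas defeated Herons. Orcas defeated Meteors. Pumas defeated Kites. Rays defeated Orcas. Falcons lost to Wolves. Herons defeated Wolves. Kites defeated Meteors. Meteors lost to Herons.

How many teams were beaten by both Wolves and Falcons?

Wolves beat: Pumas, Rays, Rockets, Meteors, Falcons, Orcas.
Falcons beat: Rays, Rockets.
Both beat: Rays, Rockets — 2.

2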